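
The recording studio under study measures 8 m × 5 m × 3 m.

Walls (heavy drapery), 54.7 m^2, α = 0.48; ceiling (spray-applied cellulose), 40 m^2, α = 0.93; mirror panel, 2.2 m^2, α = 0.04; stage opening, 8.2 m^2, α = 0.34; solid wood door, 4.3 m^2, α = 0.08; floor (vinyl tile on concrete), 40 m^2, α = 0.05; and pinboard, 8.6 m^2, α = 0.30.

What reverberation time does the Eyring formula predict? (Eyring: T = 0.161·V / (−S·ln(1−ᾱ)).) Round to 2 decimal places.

S = Σ Sᵢ = 158.0 m^2.
Σ(Sᵢαᵢ) = 54.7·0.48 + 40·0.93 + 2.2·0.04 + 8.2·0.34 + 4.3·0.08 + 40·0.05 + 8.6·0.30 = 71.256.
ᾱ = 71.256 / 158.0 = 0.4510.
Eyring denominator: −S ln(1−ᾱ) = 94.746.
V = 8 × 5 × 3 = 120 m³.
T = 0.161·V/[−S·ln(1−ᾱ)] = 0.161·120/94.746 = 0.20 s.

0.20 sec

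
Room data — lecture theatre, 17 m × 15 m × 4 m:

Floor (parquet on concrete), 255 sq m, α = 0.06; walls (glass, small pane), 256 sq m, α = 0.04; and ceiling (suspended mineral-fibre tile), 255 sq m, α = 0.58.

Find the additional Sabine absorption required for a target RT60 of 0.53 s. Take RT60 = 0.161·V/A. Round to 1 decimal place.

136.4 sabins

Total absorption A₁ = 255×0.06 + 256×0.04 + 255×0.58
  = 15.300 + 10.240 + 147.900 = 173.440 sq m sabins.
Target A₂ = 0.161·1020/0.53 = 309.849 sabins (V = 1020 m³).
Additional absorption ΔA = 309.849 − 173.440 = 136.4 sabins.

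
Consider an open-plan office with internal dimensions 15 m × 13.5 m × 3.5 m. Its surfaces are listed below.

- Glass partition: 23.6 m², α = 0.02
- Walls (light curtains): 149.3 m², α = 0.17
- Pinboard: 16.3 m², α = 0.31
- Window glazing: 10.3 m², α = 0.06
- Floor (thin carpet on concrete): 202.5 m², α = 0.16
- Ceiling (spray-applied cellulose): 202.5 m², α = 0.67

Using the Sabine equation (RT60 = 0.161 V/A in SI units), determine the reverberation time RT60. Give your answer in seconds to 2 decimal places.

0.57 seconds

Total absorption A = 23.6·0.02 + 149.3·0.17 + 16.3·0.31 + 10.3·0.06 + 202.5·0.16 + 202.5·0.67
  = 0.472 + 25.381 + 5.053 + 0.618 + 32.400 + 135.675 = 199.599 m² sabins.
V = 15·13.5·3.5 = 708.75 m³.
T = 0.161 V/A = 0.161·708.75/199.599 = 0.57 s.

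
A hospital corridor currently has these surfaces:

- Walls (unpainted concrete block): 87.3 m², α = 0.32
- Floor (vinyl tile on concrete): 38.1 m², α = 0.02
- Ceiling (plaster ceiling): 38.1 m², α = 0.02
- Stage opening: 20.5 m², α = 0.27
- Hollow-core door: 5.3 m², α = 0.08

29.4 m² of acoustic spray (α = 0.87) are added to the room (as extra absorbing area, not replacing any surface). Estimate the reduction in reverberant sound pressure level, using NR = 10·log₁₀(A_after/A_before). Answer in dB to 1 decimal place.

Equivalent absorption area: A_before = 87.3*0.32 + 38.1*0.02 + 38.1*0.02 + 20.5*0.27 + 5.3*0.08 = 35.419 m².
Treatment contributes 29.4·0.87 = 25.578 sabins.
New total A_after = 60.997 sabins.
Reduction = 10 log₁₀(A_after/A_before) = 10 log₁₀(1.7222) = 2.4 dB.

2.4 dB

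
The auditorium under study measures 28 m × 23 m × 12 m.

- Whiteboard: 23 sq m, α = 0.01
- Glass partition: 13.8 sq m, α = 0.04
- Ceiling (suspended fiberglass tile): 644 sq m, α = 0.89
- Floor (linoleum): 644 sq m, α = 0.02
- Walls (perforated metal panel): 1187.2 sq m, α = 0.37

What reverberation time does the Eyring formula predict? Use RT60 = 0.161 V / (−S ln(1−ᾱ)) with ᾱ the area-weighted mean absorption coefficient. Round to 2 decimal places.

0.94 sec

Total surface area S = 23 + 13.8 + 644 + 644 + 1187.2 = 2512.0 sq m.
Σ(Sᵢαᵢ) = 23×0.01 + 13.8×0.04 + 644×0.89 + 644×0.02 + 1187.2×0.37 = 1026.086.
Mean coefficient ᾱ = A/S = 0.4085.
−S·ln(1−ᾱ) = −2512.0 × ln(1 − 0.4085) = 1319.035.
V = 28 × 23 × 12 = 7728 m³.
RT60 = 0.161 × 7728 / 1319.035 = 0.94 s.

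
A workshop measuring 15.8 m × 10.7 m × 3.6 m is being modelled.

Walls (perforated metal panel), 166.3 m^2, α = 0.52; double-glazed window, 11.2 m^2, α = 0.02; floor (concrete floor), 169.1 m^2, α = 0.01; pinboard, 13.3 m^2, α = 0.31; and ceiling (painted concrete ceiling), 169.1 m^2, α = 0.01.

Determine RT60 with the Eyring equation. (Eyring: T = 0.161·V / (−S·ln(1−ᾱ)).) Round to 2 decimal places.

0.94 s

S = Σ Sᵢ = 529.0 m^2.
Absorption A = 166.3×0.52 + 11.2×0.02 + 169.1×0.01 + 13.3×0.31 + 169.1×0.01 = 94.205 sabins.
Mean coefficient ᾱ = A/S = 0.1781.
Eyring denominator: −S ln(1−ᾱ) = 103.756.
V = 15.8 × 10.7 × 3.6 = 608.616 m³.
T = 0.161·V/[−S·ln(1−ᾱ)] = 0.161·608.616/103.756 = 0.94 s.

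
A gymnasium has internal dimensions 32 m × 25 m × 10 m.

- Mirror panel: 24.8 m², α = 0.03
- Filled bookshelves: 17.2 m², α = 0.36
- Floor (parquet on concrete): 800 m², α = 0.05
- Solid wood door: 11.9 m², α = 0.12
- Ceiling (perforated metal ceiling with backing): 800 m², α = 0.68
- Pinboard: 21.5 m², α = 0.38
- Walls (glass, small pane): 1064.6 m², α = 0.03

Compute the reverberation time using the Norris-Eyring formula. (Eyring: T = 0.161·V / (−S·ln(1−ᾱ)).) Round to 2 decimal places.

1.79 seconds

S = Σ Sᵢ = 2740.0 m².
Σ(Sᵢαᵢ) = 24.8×0.03 + 17.2×0.36 + 800×0.05 + 11.9×0.12 + 800×0.68 + 21.5×0.38 + 1064.6×0.03 = 632.472.
ᾱ = 632.472 / 2740.0 = 0.2308.
Eyring denominator: −S ln(1−ᾱ) = 718.988.
V = 32 × 25 × 10 = 8000 m³.
RT60 = 0.161 × 8000 / 718.988 = 1.79 s.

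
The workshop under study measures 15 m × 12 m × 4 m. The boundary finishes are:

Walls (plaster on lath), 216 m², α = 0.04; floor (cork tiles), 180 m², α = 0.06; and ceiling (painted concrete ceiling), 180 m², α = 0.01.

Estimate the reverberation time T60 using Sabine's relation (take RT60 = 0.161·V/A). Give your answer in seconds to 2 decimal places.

Summing Sᵢαᵢ: 8.640 + 10.800 + 1.800 → A = 21.240 sabins.
Room volume: 720 m³.
Sabine: RT60 = 0.161 × 720 / 21.240 = 5.46 s.

5.46 sec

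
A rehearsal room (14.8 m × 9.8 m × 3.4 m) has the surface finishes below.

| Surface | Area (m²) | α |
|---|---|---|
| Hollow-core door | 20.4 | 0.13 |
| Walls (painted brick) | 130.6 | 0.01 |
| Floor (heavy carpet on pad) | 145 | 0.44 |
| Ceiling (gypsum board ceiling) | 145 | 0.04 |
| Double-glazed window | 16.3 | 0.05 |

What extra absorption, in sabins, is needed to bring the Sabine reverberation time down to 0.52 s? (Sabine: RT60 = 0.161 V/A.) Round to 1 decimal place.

78.3 sabins

Summing Sᵢαᵢ: 2.652 + 1.306 + 63.800 + 5.800 + 0.815 → A₁ = 74.373 sabins.
Target A₂ = 0.161·493.136/0.52 = 152.682 sabins (V = 493.136 m³).
Shortfall: 152.682 − 74.373 = 78.3 sabins.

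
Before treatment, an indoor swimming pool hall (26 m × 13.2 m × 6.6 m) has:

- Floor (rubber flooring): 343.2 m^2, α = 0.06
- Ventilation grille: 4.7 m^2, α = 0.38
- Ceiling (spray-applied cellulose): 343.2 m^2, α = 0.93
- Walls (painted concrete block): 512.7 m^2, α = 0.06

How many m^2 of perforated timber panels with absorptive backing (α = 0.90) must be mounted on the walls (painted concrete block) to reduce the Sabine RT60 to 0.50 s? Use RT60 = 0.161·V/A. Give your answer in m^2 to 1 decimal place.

425.1

Equivalent absorption area: A₁ = 343.2×0.06 + 4.7×0.38 + 343.2×0.93 + 512.7×0.06 = 372.316 m^2.
V = 2265.12 m³. Target absorption A₂ = 0.161 × 2265.12 / 0.50 = 729.369 sabins.
Absorption to add: 729.369 − 372.316 = 357.053 sabins.
Each m^2 of panel replacing the walls (painted concrete block) adds (0.90 − 0.06) = 0.84 sabins.
Panel area = 357.053 / 0.84 = 425.1 m^2.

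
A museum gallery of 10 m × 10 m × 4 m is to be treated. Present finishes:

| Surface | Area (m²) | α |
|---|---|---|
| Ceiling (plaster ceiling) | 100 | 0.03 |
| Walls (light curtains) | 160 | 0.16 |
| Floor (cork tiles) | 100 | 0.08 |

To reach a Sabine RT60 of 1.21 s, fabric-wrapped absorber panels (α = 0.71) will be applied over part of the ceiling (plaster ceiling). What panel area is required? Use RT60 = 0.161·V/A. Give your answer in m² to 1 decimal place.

Equivalent absorption area: A₁ = 100×0.03 + 160×0.16 + 100×0.08 = 36.600 m².
V = 400 m³. Target absorption A₂ = 0.161 × 400 / 1.21 = 53.223 sabins.
ΔA needed = 53.223 − 36.600 = 16.623 sabins.
Each m² of panel replacing the ceiling (plaster ceiling) adds (0.71 − 0.03) = 0.68 sabins.
Panel area = 16.623 / 0.68 = 24.4 m².

24.4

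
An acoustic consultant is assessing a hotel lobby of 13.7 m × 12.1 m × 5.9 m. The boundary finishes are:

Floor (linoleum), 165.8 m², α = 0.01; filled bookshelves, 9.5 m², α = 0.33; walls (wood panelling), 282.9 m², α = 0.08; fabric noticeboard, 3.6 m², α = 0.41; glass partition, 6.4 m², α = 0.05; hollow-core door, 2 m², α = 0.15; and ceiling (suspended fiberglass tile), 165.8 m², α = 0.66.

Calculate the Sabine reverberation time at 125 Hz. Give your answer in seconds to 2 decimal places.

1.13 s

Summing Sᵢαᵢ: 1.658 + 3.135 + 22.632 + 1.476 + 0.320 + 0.300 + 109.428 → A = 138.949 sabins.
Volume V = 13.7 × 12.1 × 5.9 = 978.043 m³.
RT60 = 0.161 · V / A = 0.161 × 978.043 / 138.949 = 1.13 s.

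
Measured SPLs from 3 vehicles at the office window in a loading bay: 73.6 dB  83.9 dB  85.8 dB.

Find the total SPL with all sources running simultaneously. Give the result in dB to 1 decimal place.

88.1 dB

Converting to relative power and adding: 10^(73.6/10) + 10^(83.9/10) + 10^(85.8/10) = 6.486e+08.
Back to dB: 10·log₁₀ Σ = 88.1 dB.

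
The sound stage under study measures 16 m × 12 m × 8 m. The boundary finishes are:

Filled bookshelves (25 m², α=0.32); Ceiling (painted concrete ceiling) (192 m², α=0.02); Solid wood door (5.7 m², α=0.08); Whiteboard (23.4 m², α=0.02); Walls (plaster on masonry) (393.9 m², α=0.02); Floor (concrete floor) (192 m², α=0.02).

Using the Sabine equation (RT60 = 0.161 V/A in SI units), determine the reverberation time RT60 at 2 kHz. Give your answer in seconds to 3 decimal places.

A = Σ Sᵢαᵢ = 25×0.32 + 192×0.02 + 5.7×0.08 + 23.4×0.02 + 393.9×0.02 + 192×0.02 = 24.482 sabins.
Volume V = 16 × 12 × 8 = 1536 m³.
RT60 = 0.161 · V / A = 0.161 × 1536 / 24.482 = 10.101 s.

10.101 s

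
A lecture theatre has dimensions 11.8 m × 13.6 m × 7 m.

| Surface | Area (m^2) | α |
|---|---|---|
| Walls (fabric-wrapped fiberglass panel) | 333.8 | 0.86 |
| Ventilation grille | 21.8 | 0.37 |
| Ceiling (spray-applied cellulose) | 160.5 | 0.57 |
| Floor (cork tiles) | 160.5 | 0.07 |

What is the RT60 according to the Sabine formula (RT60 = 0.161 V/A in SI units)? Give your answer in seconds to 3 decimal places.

0.455 seconds

Total absorption A = 333.8*0.86 + 21.8*0.37 + 160.5*0.57 + 160.5*0.07
  = 287.068 + 8.066 + 91.485 + 11.235 = 397.854 m^2 sabins.
V = 11.8·13.6·7 = 1123.36 m³.
Sabine: RT60 = 0.161 × 1123.36 / 397.854 = 0.455 s.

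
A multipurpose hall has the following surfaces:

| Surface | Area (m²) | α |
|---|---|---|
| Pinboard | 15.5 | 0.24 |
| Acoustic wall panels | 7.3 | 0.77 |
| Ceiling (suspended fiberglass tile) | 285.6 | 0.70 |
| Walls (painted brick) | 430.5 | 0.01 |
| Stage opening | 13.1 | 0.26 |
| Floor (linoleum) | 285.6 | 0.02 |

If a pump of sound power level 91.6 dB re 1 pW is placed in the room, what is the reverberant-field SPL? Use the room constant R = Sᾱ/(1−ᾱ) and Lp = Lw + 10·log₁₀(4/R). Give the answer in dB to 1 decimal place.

A = 222.684 sabins; S = 1037.6 m².
ᾱ = 222.684/1037.6 = 0.2146; R = Sᾱ/(1−ᾱ) = 222.684/(1−0.2146) = 283.529 m².
Lp = 91.6 + 10·log₁₀(4/283.529) = 91.6 + (-18.51) = 73.1 dB.

73.1 dB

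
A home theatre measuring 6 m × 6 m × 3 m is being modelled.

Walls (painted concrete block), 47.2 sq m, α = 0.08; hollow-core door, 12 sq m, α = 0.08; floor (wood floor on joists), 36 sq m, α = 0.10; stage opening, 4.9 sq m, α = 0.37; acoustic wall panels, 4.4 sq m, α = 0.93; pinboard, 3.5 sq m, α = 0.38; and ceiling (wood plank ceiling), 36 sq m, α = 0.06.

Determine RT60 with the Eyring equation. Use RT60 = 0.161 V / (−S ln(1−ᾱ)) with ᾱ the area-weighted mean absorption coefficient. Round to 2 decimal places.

Total surface area S = 47.2 + 12 + 36 + 4.9 + 4.4 + 3.5 + 36 = 144.0 sq m.
Absorption A = 47.2×0.08 + 12×0.08 + 36×0.10 + 4.9×0.37 + 4.4×0.93 + 3.5×0.38 + 36×0.06 = 17.731 sabins.
Mean coefficient ᾱ = A/S = 0.1231.
Eyring denominator: −S ln(1−ᾱ) = 18.916.
V = 6 × 6 × 3 = 108 m³.
RT60 = 0.161 × 108 / 18.916 = 0.92 s.

0.92 seconds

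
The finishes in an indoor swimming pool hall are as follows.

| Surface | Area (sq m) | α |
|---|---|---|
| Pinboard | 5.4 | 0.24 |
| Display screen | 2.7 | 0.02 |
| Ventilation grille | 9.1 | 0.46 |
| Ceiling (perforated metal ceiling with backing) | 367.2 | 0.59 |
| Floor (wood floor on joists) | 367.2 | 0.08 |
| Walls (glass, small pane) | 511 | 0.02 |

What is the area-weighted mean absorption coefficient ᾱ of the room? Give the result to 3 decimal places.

0.207

Total surface area S = 1262.6 sq m.
Weighted sum Σ Sα = 261.780.
ᾱ = 261.780 / 1262.6 = 0.207.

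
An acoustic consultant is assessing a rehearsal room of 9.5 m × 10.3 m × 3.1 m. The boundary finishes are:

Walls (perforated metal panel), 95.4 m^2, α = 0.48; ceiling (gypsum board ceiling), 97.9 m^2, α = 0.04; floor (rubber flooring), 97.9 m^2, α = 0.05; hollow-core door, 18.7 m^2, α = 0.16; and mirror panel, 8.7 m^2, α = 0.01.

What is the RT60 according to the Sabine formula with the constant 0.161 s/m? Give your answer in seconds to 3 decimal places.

0.847 s

A = Σ Sᵢαᵢ = 95.4×0.48 + 97.9×0.04 + 97.9×0.05 + 18.7×0.16 + 8.7×0.01 = 57.682 sabins.
Volume V = 9.5 × 10.3 × 3.1 = 303.335 m³.
RT60 = 0.161 · V / A = 0.161 × 303.335 / 57.682 = 0.847 s.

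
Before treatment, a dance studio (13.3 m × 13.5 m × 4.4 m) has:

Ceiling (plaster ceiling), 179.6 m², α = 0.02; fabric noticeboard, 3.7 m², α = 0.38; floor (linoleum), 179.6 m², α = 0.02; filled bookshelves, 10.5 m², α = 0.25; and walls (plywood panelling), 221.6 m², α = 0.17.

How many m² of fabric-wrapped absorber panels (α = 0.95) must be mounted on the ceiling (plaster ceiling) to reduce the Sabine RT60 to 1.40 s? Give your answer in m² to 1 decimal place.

45.1

Equivalent absorption area: A₁ = 179.6×0.02 + 3.7×0.38 + 179.6×0.02 + 10.5×0.25 + 221.6×0.17 = 48.887 m².
Required A₂ = 0.161·790.02/1.40 = 90.852 sabins.
Absorption to add: 90.852 − 48.887 = 41.965 sabins.
Each m² of panel replacing the ceiling (plaster ceiling) adds (0.95 − 0.02) = 0.93 sabins.
Area = ΔA/Δα = 41.965/0.93 = 45.1 m².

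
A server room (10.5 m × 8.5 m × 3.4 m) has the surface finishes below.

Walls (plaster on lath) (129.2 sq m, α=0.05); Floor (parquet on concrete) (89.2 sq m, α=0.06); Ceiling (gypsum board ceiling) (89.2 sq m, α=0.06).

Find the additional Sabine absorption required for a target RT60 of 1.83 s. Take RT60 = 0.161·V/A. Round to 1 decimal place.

A₁ = Σ Sᵢαᵢ = 129.2*0.05 + 89.2*0.06 + 89.2*0.06 = 17.164 sabins.
For T = 1.83 s, need A₂ = 0.161·V/T = 0.161·303.45/1.83 = 26.697 sabins.
ΔA = A₂ − A₁ = 26.697 − 17.164 = 9.5 sabins.

9.5 sabins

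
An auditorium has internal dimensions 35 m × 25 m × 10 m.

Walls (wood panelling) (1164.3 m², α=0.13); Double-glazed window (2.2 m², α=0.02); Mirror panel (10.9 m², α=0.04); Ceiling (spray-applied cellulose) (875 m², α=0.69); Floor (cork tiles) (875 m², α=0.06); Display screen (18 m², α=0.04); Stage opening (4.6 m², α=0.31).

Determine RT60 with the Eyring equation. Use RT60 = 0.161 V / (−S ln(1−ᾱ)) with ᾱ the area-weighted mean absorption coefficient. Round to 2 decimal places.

1.49 seconds

Total surface area S = 1164.3 + 2.2 + 10.9 + 875 + 875 + 18 + 4.6 = 2950.0 m².
Σ(Sᵢαᵢ) = 1164.3×0.13 + 2.2×0.02 + 10.9×0.04 + 875×0.69 + 875×0.06 + 18×0.04 + 4.6×0.31 = 810.235.
Mean coefficient ᾱ = A/S = 0.2747.
−S·ln(1−ᾱ) = −2950.0 × ln(1 − 0.2747) = 947.451.
V = 35 × 25 × 10 = 8750 m³.
RT60 = 0.161 × 8750 / 947.451 = 1.49 s.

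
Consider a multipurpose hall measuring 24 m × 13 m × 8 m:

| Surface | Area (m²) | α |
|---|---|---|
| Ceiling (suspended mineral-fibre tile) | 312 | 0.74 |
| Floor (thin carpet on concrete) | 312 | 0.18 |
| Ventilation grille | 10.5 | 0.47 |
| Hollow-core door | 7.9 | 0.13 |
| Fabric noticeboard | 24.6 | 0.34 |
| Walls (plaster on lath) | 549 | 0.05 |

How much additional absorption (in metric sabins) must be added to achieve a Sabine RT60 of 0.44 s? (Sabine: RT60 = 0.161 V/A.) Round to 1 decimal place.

Summing Sᵢαᵢ: 230.880 + 56.160 + 4.935 + 1.027 + 8.364 + 27.450 → A₁ = 328.816 sabins.
Target A₂ = 0.161·2496/0.44 = 913.309 sabins (V = 2496 m³).
ΔA = A₂ − A₁ = 913.309 − 328.816 = 584.5 sabins.

584.5 sabins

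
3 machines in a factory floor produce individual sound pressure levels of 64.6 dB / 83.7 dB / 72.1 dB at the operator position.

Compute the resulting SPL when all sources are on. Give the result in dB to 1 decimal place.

Converting to relative power and adding: 10^(64.6/10) + 10^(83.7/10) + 10^(72.1/10) = 2.535e+08.
Combined level = 10 log₁₀(2.535e+08) = 84.0 dB.

84.0 dB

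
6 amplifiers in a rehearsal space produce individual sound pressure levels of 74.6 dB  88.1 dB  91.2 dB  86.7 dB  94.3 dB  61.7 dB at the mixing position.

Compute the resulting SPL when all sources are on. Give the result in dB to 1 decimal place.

Converting to relative power and adding: 10^(74.6/10) + 10^(88.1/10) + 10^(91.2/10) + 10^(86.7/10) + 10^(94.3/10) + 10^(61.7/10) = 5.154e+09.
L_total = 10·log₁₀(5.154e+09) = 97.1 dB.

97.1 dB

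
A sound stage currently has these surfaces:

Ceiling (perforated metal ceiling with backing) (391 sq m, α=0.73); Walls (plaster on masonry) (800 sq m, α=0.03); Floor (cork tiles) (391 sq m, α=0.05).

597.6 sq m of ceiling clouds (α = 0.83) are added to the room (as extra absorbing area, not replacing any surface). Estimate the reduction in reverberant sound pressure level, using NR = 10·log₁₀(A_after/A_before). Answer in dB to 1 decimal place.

4.0 dB

Summing Sᵢαᵢ: 285.430 + 24.000 + 19.550 → A_before = 328.980 sabins.
Added absorption = 597.6 × 0.83 = 496.008 sabins.
A_after = 328.980 + 496.008 = 824.988 sabins.
NR = 10·log₁₀(824.988/328.980) = 4.0 dB.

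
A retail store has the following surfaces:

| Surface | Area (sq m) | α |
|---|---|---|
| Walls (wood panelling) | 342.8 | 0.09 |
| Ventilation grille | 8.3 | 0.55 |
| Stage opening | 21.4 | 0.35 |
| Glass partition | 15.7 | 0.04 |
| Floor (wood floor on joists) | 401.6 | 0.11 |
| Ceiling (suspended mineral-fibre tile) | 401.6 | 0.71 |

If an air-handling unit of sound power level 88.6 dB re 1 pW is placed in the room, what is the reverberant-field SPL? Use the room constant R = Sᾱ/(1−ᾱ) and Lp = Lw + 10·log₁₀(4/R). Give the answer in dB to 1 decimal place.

A = 372.847 sabins; S = 1191.4 sq m.
ᾱ = 0.3129, so room constant R = A/(1−ᾱ) = 542.639 sq m.
Lp = 88.6 + 10·log₁₀(4/542.639) = 88.6 + (-21.32) = 67.3 dB.

67.3 dB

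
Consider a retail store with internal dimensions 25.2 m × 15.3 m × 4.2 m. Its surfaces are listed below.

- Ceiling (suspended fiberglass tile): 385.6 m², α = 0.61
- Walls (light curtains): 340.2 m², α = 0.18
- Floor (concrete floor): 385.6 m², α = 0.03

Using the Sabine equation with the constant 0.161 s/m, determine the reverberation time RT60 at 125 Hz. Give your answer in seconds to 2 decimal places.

0.85 sec

Summing Sᵢαᵢ: 235.216 + 61.236 + 11.568 → A = 308.020 sabins.
V = 25.2·15.3·4.2 = 1619.352 m³.
Sabine: RT60 = 0.161 × 1619.352 / 308.020 = 0.85 s.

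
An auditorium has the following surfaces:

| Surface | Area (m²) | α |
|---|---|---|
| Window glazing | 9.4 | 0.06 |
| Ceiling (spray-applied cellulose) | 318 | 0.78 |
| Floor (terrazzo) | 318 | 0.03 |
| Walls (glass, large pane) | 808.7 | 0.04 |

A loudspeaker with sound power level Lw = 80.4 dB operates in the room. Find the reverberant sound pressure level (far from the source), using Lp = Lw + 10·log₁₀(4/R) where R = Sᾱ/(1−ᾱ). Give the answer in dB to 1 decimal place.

60.8 dB

A = 290.492 sabins; S = 1454.1 m².
ᾱ = 290.492/1454.1 = 0.1998; R = Sᾱ/(1−ᾱ) = 290.492/(1−0.1998) = 363.024 m².
Lp = Lw + 10 log₁₀(4/R) = 80.4 -19.58 = 60.8 dB.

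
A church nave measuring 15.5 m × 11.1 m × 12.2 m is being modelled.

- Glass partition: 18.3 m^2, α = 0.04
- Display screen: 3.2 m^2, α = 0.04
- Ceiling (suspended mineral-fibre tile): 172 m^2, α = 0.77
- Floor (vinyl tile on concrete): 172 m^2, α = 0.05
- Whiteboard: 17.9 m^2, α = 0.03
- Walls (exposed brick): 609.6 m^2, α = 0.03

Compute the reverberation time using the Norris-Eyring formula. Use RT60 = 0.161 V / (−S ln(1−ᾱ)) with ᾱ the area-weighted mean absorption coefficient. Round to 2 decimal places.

S = Σ Sᵢ = 993.0 m^2.
Absorption A = 18.3·0.04 + 3.2·0.04 + 172·0.77 + 172·0.05 + 17.9·0.03 + 609.6·0.03 = 160.725 sabins.
ᾱ = 160.725 / 993.0 = 0.1619.
Eyring denominator: −S ln(1−ᾱ) = 175.382.
V = 15.5 × 11.1 × 12.2 = 2099.01 m³.
T = 0.161·V/[−S·ln(1−ᾱ)] = 0.161·2099.01/175.382 = 1.93 s.

1.93 seconds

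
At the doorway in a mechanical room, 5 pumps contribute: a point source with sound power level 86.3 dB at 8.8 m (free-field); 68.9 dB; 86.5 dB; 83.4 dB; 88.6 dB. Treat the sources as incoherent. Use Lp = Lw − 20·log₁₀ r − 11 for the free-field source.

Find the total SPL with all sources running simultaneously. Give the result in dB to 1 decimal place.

Source at 8.8 m: Lp = 86.3 − 20·log₁₀(8.8) − 11 = 56.4 dB.
Converting to relative power and adding: 10^(56.4/10) + 10^(68.9/10) + 10^(86.5/10) + 10^(83.4/10) + 10^(88.6/10) = 1.398e+09.
L_total = 10·log₁₀(1.398e+09) = 91.5 dB.

91.5 dB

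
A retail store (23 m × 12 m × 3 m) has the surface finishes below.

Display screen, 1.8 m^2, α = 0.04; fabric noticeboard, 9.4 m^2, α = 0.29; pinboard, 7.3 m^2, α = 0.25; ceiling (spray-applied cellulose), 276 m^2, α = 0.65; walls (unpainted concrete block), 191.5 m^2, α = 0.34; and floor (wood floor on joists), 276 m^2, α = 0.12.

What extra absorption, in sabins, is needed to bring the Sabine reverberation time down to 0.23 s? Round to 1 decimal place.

297.3 sabins

Equivalent absorption area: A₁ = 1.8·0.04 + 9.4·0.29 + 7.3·0.25 + 276·0.65 + 191.5·0.34 + 276·0.12 = 282.253 m^2.
V = 828 m³. Required absorption A₂ = 0.161 × 828 / 0.23 = 579.600 sabins.
ΔA = A₂ − A₁ = 579.600 − 282.253 = 297.3 sabins.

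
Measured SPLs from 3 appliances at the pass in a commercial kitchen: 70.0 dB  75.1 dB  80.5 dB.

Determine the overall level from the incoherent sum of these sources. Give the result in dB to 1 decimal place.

Σ 10^(Lᵢ/10) = 1.546e+08.
Back to dB: 10·log₁₀ Σ = 81.9 dB.

81.9 dB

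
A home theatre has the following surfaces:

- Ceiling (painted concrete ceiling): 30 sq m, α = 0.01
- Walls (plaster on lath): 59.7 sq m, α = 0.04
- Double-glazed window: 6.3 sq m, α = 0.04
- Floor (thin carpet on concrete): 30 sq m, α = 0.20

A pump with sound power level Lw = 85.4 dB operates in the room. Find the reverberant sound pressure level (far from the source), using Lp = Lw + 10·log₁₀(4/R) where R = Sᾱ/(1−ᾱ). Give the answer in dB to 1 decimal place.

A = 8.940 sabins; S = 126.0 sq m.
ᾱ = 8.940/126.0 = 0.0710; R = Sᾱ/(1−ᾱ) = 8.940/(1−0.0710) = 9.623 sq m.
Lp = 85.4 + 10·log₁₀(4/9.623) = 85.4 + (-3.81) = 81.6 dB.

81.6 dB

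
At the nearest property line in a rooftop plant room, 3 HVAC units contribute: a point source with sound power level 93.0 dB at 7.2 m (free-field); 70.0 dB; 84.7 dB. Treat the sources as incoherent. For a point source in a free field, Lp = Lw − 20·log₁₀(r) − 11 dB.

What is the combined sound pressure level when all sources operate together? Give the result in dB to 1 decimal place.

84.9 dB

Source at 7.2 m: Lp = 93.0 − 20·log₁₀(7.2) − 11 = 64.9 dB.
Sum in the linear (power) domain: Σ 10^(Lᵢ/10) = 10^(64.9/10) + 10^(70.0/10) + 10^(84.7/10) = 3.082e+08.
Combined level = 10 log₁₀(3.082e+08) = 84.9 dB.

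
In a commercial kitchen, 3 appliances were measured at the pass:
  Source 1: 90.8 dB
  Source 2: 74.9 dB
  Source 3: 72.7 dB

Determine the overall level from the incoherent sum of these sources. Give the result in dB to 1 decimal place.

91.0 dB

Sum in the linear (power) domain: Σ 10^(Lᵢ/10) = 10^(90.8/10) + 10^(74.9/10) + 10^(72.7/10) = 1.252e+09.
Back to dB: 10·log₁₀ Σ = 91.0 dB.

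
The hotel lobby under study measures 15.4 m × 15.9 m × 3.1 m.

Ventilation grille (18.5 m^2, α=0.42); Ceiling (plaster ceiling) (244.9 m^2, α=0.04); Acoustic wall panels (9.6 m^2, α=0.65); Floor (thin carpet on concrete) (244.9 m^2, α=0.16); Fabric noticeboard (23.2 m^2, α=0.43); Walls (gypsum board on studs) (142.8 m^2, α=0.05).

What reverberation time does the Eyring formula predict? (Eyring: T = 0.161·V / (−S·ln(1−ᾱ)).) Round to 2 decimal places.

Total surface area S = 18.5 + 244.9 + 9.6 + 244.9 + 23.2 + 142.8 = 683.9 m^2.
Absorption A = 18.5·0.42 + 244.9·0.04 + 9.6·0.65 + 244.9·0.16 + 23.2·0.43 + 142.8·0.05 = 80.106 sabins.
Mean coefficient ᾱ = A/S = 0.1171.
−S·ln(1−ᾱ) = −683.9 × ln(1 − 0.1171) = 85.175.
V = 15.4 × 15.9 × 3.1 = 759.066 m³.
T = 0.161·V/[−S·ln(1−ᾱ)] = 0.161·759.066/85.175 = 1.43 s.

1.43 s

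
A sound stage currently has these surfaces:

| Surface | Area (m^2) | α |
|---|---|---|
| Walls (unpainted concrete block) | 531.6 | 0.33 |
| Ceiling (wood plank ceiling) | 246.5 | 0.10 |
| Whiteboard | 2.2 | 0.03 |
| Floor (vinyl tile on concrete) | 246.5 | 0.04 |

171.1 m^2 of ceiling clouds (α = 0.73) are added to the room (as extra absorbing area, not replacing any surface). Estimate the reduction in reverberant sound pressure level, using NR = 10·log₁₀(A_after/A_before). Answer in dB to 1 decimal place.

Total absorption A_before = 531.6×0.33 + 246.5×0.10 + 2.2×0.03 + 246.5×0.04
  = 175.428 + 24.650 + 0.066 + 9.860 = 210.004 m^2 sabins.
Treatment contributes 171.1·0.73 = 124.903 sabins.
New total A_after = 334.907 sabins.
Reduction = 10 log₁₀(A_after/A_before) = 10 log₁₀(1.5948) = 2.0 dB.

2.0 dB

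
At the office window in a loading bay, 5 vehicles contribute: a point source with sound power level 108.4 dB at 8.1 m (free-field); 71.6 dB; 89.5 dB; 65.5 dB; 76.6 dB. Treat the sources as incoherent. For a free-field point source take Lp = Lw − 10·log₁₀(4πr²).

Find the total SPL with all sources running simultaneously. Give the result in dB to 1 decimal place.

Source at 8.1 m: Lp = 108.4 − 10·log₁₀(4π·8.1²) = 108.4 − 10·log₁₀(824.480) = 79.2 dB.
Σ 10^(Lᵢ/10) = 1.038e+09.
L_total = 10·log₁₀(1.038e+09) = 90.2 dB.

90.2 dB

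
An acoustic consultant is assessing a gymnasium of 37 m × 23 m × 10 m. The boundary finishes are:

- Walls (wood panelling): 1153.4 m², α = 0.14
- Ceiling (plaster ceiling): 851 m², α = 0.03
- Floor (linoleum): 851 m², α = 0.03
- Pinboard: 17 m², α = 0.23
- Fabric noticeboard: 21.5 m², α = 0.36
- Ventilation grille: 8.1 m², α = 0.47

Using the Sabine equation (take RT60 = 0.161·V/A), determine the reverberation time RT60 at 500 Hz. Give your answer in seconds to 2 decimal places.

Total absorption A = 1153.4×0.14 + 851×0.03 + 851×0.03 + 17×0.23 + 21.5×0.36 + 8.1×0.47
  = 161.476 + 25.530 + 25.530 + 3.910 + 7.740 + 3.807 = 227.993 m² sabins.
Volume V = 37 × 23 × 10 = 8510 m³.
RT60 = 0.161 · V / A = 0.161 × 8510 / 227.993 = 6.01 s.

6.01 sec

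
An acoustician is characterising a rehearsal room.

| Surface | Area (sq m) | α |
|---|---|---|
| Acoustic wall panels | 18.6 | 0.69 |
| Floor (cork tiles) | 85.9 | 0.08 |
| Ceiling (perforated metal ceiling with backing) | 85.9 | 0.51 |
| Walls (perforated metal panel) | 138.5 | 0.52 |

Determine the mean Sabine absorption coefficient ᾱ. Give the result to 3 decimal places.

0.412

Total surface area S = 328.9 sq m.
Weighted sum Σ Sα = 135.535.
ᾱ = A/S = 0.412.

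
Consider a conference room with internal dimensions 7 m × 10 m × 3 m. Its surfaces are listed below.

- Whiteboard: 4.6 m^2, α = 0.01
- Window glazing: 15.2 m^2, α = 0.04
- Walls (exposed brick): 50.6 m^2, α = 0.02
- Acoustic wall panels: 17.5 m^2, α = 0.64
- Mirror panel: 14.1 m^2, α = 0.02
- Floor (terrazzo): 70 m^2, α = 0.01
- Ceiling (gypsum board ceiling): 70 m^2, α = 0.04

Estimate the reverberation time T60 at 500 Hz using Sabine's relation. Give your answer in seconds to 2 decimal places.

Equivalent absorption area: A = 4.6·0.01 + 15.2·0.04 + 50.6·0.02 + 17.5·0.64 + 14.1·0.02 + 70·0.01 + 70·0.04 = 16.648 m^2.
Room volume: 210 m³.
T = 0.161 V/A = 0.161·210/16.648 = 2.03 s.

2.03 s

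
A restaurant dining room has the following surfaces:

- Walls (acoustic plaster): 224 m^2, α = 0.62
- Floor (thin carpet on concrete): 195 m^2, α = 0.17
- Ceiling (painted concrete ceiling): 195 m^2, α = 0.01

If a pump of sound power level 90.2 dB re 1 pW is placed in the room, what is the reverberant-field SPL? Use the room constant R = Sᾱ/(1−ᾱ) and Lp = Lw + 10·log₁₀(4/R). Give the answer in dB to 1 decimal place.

72.4 dB

A = 173.980 sabins; S = 614.0 m^2.
ᾱ = 173.980/614.0 = 0.2834; R = Sᾱ/(1−ᾱ) = 173.980/(1−0.2834) = 242.785 m^2.
Lp = Lw + 10 log₁₀(4/R) = 90.2 -17.83 = 72.4 dB.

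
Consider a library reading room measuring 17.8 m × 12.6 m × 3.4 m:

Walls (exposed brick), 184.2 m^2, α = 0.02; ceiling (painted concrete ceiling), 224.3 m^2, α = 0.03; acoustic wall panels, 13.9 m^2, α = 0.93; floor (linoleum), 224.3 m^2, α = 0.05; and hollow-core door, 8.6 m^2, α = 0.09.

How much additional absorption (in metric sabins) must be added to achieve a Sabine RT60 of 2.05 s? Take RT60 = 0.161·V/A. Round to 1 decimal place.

24.6 sabins

Equivalent absorption area: A₁ = 184.2*0.02 + 224.3*0.03 + 13.9*0.93 + 224.3*0.05 + 8.6*0.09 = 35.329 m^2.
Target A₂ = 0.161·762.552/2.05 = 59.888 sabins (V = 762.552 m³).
ΔA = A₂ − A₁ = 59.888 − 35.329 = 24.6 sabins.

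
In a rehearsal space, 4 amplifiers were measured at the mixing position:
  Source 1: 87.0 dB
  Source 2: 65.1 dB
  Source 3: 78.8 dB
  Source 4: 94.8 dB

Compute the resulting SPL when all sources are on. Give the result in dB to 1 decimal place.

95.6 dB

Converting to relative power and adding: 10^(87.0/10) + 10^(65.1/10) + 10^(78.8/10) + 10^(94.8/10) = 3.6e+09.
Combined level = 10 log₁₀(3.6e+09) = 95.6 dB.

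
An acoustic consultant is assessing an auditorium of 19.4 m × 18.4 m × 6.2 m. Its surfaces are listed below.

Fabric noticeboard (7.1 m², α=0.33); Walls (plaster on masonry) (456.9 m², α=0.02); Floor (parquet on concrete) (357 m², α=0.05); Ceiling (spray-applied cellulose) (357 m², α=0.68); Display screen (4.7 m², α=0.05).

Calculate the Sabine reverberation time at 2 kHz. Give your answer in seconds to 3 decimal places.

1.308 s

A = Σ Sᵢαᵢ = 7.1·0.33 + 456.9·0.02 + 357·0.05 + 357·0.68 + 4.7·0.05 = 272.326 sabins.
Volume V = 19.4 × 18.4 × 6.2 = 2213.152 m³.
T = 0.161 V/A = 0.161·2213.152/272.326 = 1.308 s.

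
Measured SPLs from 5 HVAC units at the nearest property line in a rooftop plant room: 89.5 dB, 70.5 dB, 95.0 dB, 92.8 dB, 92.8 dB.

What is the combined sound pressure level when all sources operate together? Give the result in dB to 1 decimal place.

Sum in the linear (power) domain: Σ 10^(Lᵢ/10) = 10^(89.5/10) + 10^(70.5/10) + 10^(95.0/10) + 10^(92.8/10) + 10^(92.8/10) = 7.876e+09.
L_total = 10·log₁₀(7.876e+09) = 99.0 dB.

99.0 dB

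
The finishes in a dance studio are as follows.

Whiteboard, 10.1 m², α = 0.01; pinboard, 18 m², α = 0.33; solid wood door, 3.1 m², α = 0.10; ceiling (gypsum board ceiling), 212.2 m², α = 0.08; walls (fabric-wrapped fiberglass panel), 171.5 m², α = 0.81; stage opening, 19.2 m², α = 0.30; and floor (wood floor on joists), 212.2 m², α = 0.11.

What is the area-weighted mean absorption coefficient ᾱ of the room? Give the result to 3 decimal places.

Total surface area S = 646.3 m².
A = 10.1·0.01 + 18·0.33 + 3.1·0.10 + 212.2·0.08 + 171.5·0.81 + 19.2·0.30 + 212.2·0.11 = 191.344 sabins.
ᾱ = 191.344 / 646.3 = 0.296.

0.296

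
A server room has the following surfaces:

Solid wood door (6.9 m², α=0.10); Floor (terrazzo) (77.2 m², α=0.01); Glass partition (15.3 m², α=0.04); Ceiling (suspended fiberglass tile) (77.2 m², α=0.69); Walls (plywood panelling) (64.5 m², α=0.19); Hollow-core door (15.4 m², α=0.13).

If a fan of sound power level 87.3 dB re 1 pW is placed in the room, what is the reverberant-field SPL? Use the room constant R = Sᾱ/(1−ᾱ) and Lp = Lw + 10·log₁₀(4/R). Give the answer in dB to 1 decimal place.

A = 69.599 sabins; S = 256.5 m².
ᾱ = 69.599/256.5 = 0.2713; R = Sᾱ/(1−ᾱ) = 69.599/(1−0.2713) = 95.511 m².
Lp = Lw + 10 log₁₀(4/R) = 87.3 -13.78 = 73.5 dB.

73.5 dB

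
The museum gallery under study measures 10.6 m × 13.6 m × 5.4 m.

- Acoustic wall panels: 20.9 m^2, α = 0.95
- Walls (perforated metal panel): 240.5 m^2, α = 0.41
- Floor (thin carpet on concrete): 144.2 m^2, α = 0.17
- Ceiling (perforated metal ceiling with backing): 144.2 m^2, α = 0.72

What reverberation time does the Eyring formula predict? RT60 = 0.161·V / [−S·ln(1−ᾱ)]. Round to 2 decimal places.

Total surface area S = 20.9 + 240.5 + 144.2 + 144.2 = 549.8 m^2.
Σ(Sᵢαᵢ) = 20.9×0.95 + 240.5×0.41 + 144.2×0.17 + 144.2×0.72 = 246.798.
Mean coefficient ᾱ = A/S = 0.4489.
−S·ln(1−ᾱ) = −549.8 × ln(1 − 0.4489) = 327.592.
V = 10.6 × 13.6 × 5.4 = 778.464 m³.
RT60 = 0.161 × 778.464 / 327.592 = 0.38 s.

0.38 seconds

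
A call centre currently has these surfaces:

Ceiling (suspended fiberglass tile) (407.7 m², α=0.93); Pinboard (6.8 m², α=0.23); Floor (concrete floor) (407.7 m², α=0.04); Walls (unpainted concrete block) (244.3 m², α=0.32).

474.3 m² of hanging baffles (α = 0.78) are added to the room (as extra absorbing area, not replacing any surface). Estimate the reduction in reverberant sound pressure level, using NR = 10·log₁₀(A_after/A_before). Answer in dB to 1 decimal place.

Summing Sᵢαᵢ: 379.161 + 1.564 + 16.308 + 78.176 → A_before = 475.209 sabins.
Treatment contributes 474.3·0.78 = 369.954 sabins.
A_after = 475.209 + 369.954 = 845.163 sabins.
NR = 10·log₁₀(845.163/475.209) = 2.5 dB.

2.5 dB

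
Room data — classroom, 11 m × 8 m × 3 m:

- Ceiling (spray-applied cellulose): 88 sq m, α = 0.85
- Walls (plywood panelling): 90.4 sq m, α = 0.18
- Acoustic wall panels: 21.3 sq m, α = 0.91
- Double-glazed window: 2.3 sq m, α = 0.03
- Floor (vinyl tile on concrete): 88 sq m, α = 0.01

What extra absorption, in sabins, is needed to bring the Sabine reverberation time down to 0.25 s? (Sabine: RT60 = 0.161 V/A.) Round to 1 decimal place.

A₁ = Σ Sᵢαᵢ = 88×0.85 + 90.4×0.18 + 21.3×0.91 + 2.3×0.03 + 88×0.01 = 111.404 sabins.
V = 264 m³. Required absorption A₂ = 0.161 × 264 / 0.25 = 170.016 sabins.
Additional absorption ΔA = 170.016 − 111.404 = 58.6 sabins.

58.6 sabins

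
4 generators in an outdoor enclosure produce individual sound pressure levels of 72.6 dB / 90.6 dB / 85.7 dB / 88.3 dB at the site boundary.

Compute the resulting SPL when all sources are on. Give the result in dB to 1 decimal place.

93.5 dB

Sum in the linear (power) domain: Σ 10^(Lᵢ/10) = 10^(72.6/10) + 10^(90.6/10) + 10^(85.7/10) + 10^(88.3/10) = 2.214e+09.
Back to dB: 10·log₁₀ Σ = 93.5 dB.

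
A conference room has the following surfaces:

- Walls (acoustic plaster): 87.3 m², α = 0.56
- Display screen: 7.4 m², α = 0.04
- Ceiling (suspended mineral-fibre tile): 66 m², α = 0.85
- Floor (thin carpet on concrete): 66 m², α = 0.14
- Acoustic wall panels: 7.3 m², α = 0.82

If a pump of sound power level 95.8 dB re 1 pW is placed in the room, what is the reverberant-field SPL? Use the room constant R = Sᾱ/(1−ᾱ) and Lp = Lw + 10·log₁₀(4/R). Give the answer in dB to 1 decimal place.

77.9 dB

Σ(Sᵢαᵢ) = 87.3×0.56 + 7.4×0.04 + 66×0.85 + 66×0.14 + 7.3×0.82 = 120.510; total area S = 234.0 m².
ᾱ = 0.5150, so room constant R = A/(1−ᾱ) = 248.474 m².
Lp = 95.8 + 10·log₁₀(4/248.474) = 95.8 + (-17.93) = 77.9 dB.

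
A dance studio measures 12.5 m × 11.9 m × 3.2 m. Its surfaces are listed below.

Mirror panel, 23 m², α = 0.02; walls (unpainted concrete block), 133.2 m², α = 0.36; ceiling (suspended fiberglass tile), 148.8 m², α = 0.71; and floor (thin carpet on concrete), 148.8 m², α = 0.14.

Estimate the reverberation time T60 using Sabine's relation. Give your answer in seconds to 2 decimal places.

0.44 sec

A = Σ Sᵢαᵢ = 23·0.02 + 133.2·0.36 + 148.8·0.71 + 148.8·0.14 = 174.892 sabins.
V = 12.5·11.9·3.2 = 476 m³.
RT60 = 0.161 · V / A = 0.161 × 476 / 174.892 = 0.44 s.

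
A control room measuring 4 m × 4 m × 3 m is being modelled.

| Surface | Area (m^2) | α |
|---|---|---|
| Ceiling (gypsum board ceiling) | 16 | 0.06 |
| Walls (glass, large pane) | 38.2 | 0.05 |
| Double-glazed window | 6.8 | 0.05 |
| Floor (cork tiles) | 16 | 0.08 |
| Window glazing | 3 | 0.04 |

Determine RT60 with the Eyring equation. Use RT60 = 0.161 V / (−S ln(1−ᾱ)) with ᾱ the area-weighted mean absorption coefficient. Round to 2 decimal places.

Total surface area S = 16 + 38.2 + 6.8 + 16 + 3 = 80.0 m^2.
Absorption A = 16×0.06 + 38.2×0.05 + 6.8×0.05 + 16×0.08 + 3×0.04 = 4.610 sabins.
Mean coefficient ᾱ = A/S = 0.0576.
Eyring denominator: −S ln(1−ᾱ) = 4.746.
V = 4 × 4 × 3 = 48 m³.
T = 0.161·V/[−S·ln(1−ᾱ)] = 0.161·48/4.746 = 1.63 s.

1.63 s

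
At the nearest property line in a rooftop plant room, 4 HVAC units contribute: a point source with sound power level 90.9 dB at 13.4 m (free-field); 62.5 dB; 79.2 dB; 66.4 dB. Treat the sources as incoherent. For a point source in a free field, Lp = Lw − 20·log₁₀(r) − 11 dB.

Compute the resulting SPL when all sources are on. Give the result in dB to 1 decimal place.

Source at 13.4 m: Lp = 90.9 − 20·log₁₀(13.4) − 11 = 57.4 dB.
Σ 10^(Lᵢ/10) = 8.987e+07.
L_total = 10·log₁₀(8.987e+07) = 79.5 dB.

79.5 dB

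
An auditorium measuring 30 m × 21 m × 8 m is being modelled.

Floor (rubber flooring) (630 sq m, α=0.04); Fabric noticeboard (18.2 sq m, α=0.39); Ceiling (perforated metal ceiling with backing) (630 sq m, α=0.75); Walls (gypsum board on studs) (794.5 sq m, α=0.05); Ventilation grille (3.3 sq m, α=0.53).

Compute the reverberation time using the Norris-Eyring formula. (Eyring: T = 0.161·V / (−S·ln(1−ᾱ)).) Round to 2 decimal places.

S = Σ Sᵢ = 2076.0 sq m.
Absorption A = 630×0.04 + 18.2×0.39 + 630×0.75 + 794.5×0.05 + 3.3×0.53 = 546.272 sabins.
Mean coefficient ᾱ = A/S = 0.2631.
−S·ln(1−ᾱ) = −2076.0 × ln(1 − 0.2631) = 633.809.
V = 30 × 21 × 8 = 5040 m³.
T = 0.161·V/[−S·ln(1−ᾱ)] = 0.161·5040/633.809 = 1.28 s.

1.28 s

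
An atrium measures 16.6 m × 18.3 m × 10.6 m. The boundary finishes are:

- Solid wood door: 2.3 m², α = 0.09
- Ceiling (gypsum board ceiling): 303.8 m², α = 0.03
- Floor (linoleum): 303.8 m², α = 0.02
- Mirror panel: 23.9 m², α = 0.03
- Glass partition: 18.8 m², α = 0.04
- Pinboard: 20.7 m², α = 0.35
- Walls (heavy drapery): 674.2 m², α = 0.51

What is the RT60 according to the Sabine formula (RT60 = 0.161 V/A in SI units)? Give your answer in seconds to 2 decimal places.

1.41 sec

Summing Sᵢαᵢ: 0.207 + 9.114 + 6.076 + 0.717 + 0.752 + 7.245 + 343.842 → A = 367.953 sabins.
V = 16.6·18.3·10.6 = 3220.068 m³.
Sabine: RT60 = 0.161 × 3220.068 / 367.953 = 1.41 s.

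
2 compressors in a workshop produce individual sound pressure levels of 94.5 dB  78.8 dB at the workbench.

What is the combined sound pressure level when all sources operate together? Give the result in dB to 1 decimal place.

94.6 dB

Converting to relative power and adding: 10^(94.5/10) + 10^(78.8/10) = 2.894e+09.
Back to dB: 10·log₁₀ Σ = 94.6 dB.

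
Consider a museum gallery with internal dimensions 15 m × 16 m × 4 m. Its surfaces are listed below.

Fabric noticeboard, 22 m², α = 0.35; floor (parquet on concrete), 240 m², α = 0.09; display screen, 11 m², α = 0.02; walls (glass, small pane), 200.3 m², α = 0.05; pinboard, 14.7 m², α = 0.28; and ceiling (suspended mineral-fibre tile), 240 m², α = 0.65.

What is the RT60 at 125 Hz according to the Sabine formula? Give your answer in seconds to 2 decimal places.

A = Σ Sᵢαᵢ = 22·0.35 + 240·0.09 + 11·0.02 + 200.3·0.05 + 14.7·0.28 + 240·0.65 = 199.651 sabins.
Room volume: 960 m³.
RT60 = 0.161 · V / A = 0.161 × 960 / 199.651 = 0.77 s.

0.77 sec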